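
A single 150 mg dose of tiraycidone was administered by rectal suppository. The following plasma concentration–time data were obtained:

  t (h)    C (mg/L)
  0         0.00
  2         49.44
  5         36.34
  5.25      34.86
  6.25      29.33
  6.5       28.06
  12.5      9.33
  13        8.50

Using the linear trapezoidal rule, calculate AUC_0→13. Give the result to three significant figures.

AUC = 343 mg/L·h

Trapezoidal AUC_0→13:
  [0→2]: (0.00+49.44)/2 × 2 = 49.44
  [2→5]: (49.44+36.34)/2 × 3 = 128.67
  [5→5.25]: (36.34+34.86)/2 × 0.25 = 8.9
  [5.25→6.25]: (34.86+29.33)/2 × 1 = 32.095
  [6.25→6.5]: (29.33+28.06)/2 × 0.25 = 7.17375
  [6.5→12.5]: (28.06+9.33)/2 × 6 = 112.17
  [12.5→13]: (9.33+8.50)/2 × 0.5 = 4.4575
  Sum = 342.90625 mg/L·h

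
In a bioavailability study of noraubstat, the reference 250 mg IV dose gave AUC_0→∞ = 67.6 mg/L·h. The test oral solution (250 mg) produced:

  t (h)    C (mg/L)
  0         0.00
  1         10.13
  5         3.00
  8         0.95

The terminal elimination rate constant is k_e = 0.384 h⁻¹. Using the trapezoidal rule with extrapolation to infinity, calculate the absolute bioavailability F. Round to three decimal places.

F = 0.588

Trapezoidal AUC_0→8 (oral solution):
  [0→1]: (0.00+10.13)/2 × 1 = 5.065
  [1→5]: (10.13+3.00)/2 × 4 = 26.26
  [5→8]: (3.00+0.95)/2 × 3 = 5.925
  Sum = 37.25 mg/L·h
Tail: C_last/k_e = 0.95/0.384 = 2.474
AUC_0→∞ (oral solution) = 37.25 + 2.474 = 39.724 mg/L·h
F = (AUC_ev/D_ev)/(AUC_iv/D_iv) = (39.724/250)/(67.6/250) = 0.158896/0.2704 = 0.5876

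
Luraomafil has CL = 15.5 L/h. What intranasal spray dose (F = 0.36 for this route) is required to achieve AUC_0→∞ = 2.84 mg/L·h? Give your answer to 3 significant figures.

Dose = CL × AUC_0→∞ / F
     = 15.5 × 2.84 / 0.36 = 122.278 mg

Dose = 122 mg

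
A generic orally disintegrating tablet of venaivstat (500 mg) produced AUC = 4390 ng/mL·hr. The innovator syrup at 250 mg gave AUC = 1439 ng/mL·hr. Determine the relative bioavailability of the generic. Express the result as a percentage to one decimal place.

F_rel = 152.5%

F_rel = (AUC_test/D_test) / (AUC_ref/D_ref)
      = (4390/500) / (1439/250)
      = 8.78 / 5.756 = 1.5254 = 152.54%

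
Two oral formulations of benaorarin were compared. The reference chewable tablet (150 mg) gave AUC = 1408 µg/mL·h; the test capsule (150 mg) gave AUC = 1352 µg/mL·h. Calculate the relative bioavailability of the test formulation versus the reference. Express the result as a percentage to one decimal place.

F_rel = 96.0%

F_rel = (AUC_test/D_test) / (AUC_ref/D_ref)
      = (1352/150) / (1408/150)
      = 9.01333 / 9.38667 = 0.9602 = 96.02%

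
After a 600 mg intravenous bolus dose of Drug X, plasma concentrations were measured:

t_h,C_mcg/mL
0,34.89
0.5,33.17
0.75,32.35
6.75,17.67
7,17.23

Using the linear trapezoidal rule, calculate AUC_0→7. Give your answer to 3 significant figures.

Trapezoidal AUC_0→7:
  [0→0.5]: (34.89+33.17)/2 × 0.5 = 17.015
  [0.5→0.75]: (33.17+32.35)/2 × 0.25 = 8.19
  [0.75→6.75]: (32.35+17.67)/2 × 6 = 150.06
  [6.75→7]: (17.67+17.23)/2 × 0.25 = 4.3625
  Sum = 179.6275 mcg/mL·h

AUC = 180 mcg/mL·h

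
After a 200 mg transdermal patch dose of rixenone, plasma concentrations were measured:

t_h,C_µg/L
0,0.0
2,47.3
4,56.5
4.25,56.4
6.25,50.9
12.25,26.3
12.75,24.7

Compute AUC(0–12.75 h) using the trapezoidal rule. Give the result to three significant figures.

AUC = 517 µg/L·h

Trapezoidal AUC_0→12.75:
  [0→2]: (0.0+47.3)/2 × 2 = 47.3
  [2→4]: (47.3+56.5)/2 × 2 = 103.8
  [4→4.25]: (56.5+56.4)/2 × 0.25 = 14.1125
  [4.25→6.25]: (56.4+50.9)/2 × 2 = 107.3
  [6.25→12.25]: (50.9+26.3)/2 × 6 = 231.6
  [12.25→12.75]: (26.3+24.7)/2 × 0.5 = 12.75
  Sum = 516.8625 µg/L·h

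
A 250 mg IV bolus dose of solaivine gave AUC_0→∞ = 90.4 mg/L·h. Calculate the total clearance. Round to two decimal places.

CL = 2.77 L/h

CL = Dose_iv / AUC_0→∞
   = 250 / 90.4 = 2.76549 L/h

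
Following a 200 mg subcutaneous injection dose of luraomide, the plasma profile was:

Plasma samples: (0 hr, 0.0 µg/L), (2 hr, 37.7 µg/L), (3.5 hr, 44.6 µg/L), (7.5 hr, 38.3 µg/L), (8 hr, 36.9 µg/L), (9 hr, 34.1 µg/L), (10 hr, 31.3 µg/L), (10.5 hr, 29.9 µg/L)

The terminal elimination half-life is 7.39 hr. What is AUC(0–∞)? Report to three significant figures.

Trapezoidal AUC_0→10.5:
  [0→2]: (0.0+37.7)/2 × 2 = 37.7
  [2→3.5]: (37.7+44.6)/2 × 1.5 = 61.725
  [3.5→7.5]: (44.6+38.3)/2 × 4 = 165.8
  [7.5→8]: (38.3+36.9)/2 × 0.5 = 18.8
  [8→9]: (36.9+34.1)/2 × 1 = 35.5
  [9→10]: (34.1+31.3)/2 × 1 = 32.7
  [10→10.5]: (31.3+29.9)/2 × 0.5 = 15.3
  Sum = 367.525 µg/L·hr
k_e = ln2 / t½ = 0.693147 / 7.39 = 0.0938 hr^-1
Extrapolated tail: C_last / k_e = 29.9 / 0.0938 = 318.763
AUC_0→∞ = 367.525 + 318.763 = 686.288 µg/L·hr

AUC = 686 µg/L·hr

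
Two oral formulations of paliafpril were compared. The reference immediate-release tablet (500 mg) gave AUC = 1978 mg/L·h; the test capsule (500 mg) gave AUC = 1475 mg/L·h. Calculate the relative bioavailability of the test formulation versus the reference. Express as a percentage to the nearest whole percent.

F_rel = 75%

F_rel = (AUC_test/D_test) / (AUC_ref/D_ref)
      = (1475/500) / (1978/500)
      = 2.95 / 3.956 = 0.7457 = 74.57%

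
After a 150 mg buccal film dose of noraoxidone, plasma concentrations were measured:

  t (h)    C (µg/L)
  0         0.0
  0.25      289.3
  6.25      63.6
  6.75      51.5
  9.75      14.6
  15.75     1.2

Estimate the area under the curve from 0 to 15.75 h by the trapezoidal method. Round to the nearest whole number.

AUC = 1270 µg/L·h

Trapezoidal AUC_0→15.75:
  [0→0.25]: (0.0+289.3)/2 × 0.25 = 36.1625
  [0.25→6.25]: (289.3+63.6)/2 × 6 = 1058.7
  [6.25→6.75]: (63.6+51.5)/2 × 0.5 = 28.775
  [6.75→9.75]: (51.5+14.6)/2 × 3 = 99.15
  [9.75→15.75]: (14.6+1.2)/2 × 6 = 47.4
  Sum = 1270.1875 µg/L·h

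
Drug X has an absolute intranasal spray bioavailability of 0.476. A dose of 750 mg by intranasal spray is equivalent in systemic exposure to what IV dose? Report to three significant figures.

D_iv = 357 mg

Systemic exposure from an extravascular dose = F × D_ev, so the equivalent IV dose is F × D_ev.
D_iv = F × D_ev = 0.476 × 750 = 357 mg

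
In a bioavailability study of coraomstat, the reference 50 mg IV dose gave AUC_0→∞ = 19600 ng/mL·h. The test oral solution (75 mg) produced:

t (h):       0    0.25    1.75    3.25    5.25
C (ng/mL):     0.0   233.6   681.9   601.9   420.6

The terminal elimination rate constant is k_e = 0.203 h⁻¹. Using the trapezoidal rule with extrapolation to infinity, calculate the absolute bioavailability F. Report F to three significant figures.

Trapezoidal AUC_0→5.25 (oral solution):
  [0→0.25]: (0.0+233.6)/2 × 0.25 = 29.2
  [0.25→1.75]: (233.6+681.9)/2 × 1.5 = 686.625
  [1.75→3.25]: (681.9+601.9)/2 × 1.5 = 962.85
  [3.25→5.25]: (601.9+420.6)/2 × 2 = 1022.5
  Sum = 2701.175 ng/mL·h
Tail: C_last/k_e = 420.6/0.203 = 2071.921
AUC_0→∞ (oral solution) = 2701.175 + 2071.921 = 4773.096 ng/mL·h
F = (AUC_ev/D_ev)/(AUC_iv/D_iv) = (4773.096/75)/(19600/50) = 63.64128/392 = 0.1624

F = 0.162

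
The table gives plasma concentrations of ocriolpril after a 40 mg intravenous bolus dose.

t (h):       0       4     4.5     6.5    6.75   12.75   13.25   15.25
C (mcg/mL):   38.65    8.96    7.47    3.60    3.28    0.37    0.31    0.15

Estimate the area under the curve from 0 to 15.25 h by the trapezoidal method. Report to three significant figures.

Trapezoidal AUC_0→15.25:
  [0→4]: (38.65+8.96)/2 × 4 = 95.22
  [4→4.5]: (8.96+7.47)/2 × 0.5 = 4.1075
  [4.5→6.5]: (7.47+3.60)/2 × 2 = 11.07
  [6.5→6.75]: (3.60+3.28)/2 × 0.25 = 0.86
  [6.75→12.75]: (3.28+0.37)/2 × 6 = 10.95
  [12.75→13.25]: (0.37+0.31)/2 × 0.5 = 0.17
  [13.25→15.25]: (0.31+0.15)/2 × 2 = 0.46
  Sum = 122.8375 mcg/mL·h

AUC = 123 mcg/mL·h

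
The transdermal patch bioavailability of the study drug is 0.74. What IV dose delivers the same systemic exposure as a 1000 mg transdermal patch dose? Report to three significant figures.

Systemic exposure from an extravascular dose = F × D_ev, so the equivalent IV dose is F × D_ev.
D_iv = F × D_ev = 0.74 × 1000 = 740 mg

D_iv = 740 mg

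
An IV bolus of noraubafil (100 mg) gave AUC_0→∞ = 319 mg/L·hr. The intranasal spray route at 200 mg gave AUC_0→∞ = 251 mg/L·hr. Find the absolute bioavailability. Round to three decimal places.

F = 0.393

F = (AUC_ev / D_ev) / (AUC_iv / D_iv)
  = (251/200) / (319/100)
  = 1.255 / 3.19 = 0.3934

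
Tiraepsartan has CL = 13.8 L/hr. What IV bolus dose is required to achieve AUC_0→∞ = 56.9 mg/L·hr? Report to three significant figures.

Dose_iv = CL × AUC_0→∞
     = 13.8 × 56.9 = 785.22 mg

Dose = 785 mg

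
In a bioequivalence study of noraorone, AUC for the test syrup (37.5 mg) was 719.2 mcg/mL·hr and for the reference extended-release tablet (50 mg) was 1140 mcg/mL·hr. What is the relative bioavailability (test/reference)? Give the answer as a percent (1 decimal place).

F_rel = 84.1%

F_rel = (AUC_test/D_test) / (AUC_ref/D_ref)
      = (719.2/37.5) / (1140/50)
      = 19.1787 / 22.8 = 0.8412 = 84.12%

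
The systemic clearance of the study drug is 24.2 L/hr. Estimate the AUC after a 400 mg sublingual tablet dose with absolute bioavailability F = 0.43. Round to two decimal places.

AUC = 7.11 mg/L·hr

AUC_0→∞ = F × Dose / CL
        = 0.43 × 400 / 24.2 = 7.10744 mg/L·hr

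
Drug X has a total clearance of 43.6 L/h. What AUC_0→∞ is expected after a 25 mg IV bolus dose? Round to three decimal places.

AUC_0→∞ = Dose_iv / CL
        = 25 / 43.6 = 0.573394 mg/L·h

AUC = 0.573 mg/L·h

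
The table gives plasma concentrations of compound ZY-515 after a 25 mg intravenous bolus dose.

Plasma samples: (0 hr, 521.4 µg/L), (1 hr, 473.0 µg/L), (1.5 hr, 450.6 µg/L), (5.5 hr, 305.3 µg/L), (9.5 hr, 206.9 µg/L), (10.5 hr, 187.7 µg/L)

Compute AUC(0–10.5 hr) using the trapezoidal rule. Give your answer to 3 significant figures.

AUC = 3460 µg/L·hr

Trapezoidal AUC_0→10.5:
  [0→1]: (521.4+473.0)/2 × 1 = 497.2
  [1→1.5]: (473.0+450.6)/2 × 0.5 = 230.9
  [1.5→5.5]: (450.6+305.3)/2 × 4 = 1511.8
  [5.5→9.5]: (305.3+206.9)/2 × 4 = 1024.4
  [9.5→10.5]: (206.9+187.7)/2 × 1 = 197.3
  Sum = 3461.6 µg/L·hr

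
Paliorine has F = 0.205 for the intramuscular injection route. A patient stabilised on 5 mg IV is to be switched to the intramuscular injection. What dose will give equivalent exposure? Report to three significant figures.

For equal systemic exposure: F × D_ev = D_iv
D_ev = D_iv / F = 5 / 0.205 = 24.3902 mg

D_intramuscular = 24.4 mg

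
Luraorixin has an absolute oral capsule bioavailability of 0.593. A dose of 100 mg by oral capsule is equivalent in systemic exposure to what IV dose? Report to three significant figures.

Systemic exposure from an extravascular dose = F × D_ev, so the equivalent IV dose is F × D_ev.
D_iv = F × D_ev = 0.593 × 100 = 59.3 mg

D_iv = 59.3 mg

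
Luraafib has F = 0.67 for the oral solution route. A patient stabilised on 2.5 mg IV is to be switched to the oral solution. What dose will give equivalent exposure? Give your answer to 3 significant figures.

For equal systemic exposure: F × D_ev = D_iv
D_ev = D_iv / F = 2.5 / 0.67 = 3.73134 mg

D_oral = 3.73 mg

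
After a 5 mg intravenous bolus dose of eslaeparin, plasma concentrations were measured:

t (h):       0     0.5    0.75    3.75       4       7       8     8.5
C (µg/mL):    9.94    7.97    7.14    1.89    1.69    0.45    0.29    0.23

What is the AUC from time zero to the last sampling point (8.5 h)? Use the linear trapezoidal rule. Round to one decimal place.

AUC = 24.1 µg/mL·h

Trapezoidal AUC_0→8.5:
  [0→0.5]: (9.94+7.97)/2 × 0.5 = 4.4775
  [0.5→0.75]: (7.97+7.14)/2 × 0.25 = 1.88875
  [0.75→3.75]: (7.14+1.89)/2 × 3 = 13.545
  [3.75→4]: (1.89+1.69)/2 × 0.25 = 0.4475
  [4→7]: (1.69+0.45)/2 × 3 = 3.21
  [7→8]: (0.45+0.29)/2 × 1 = 0.37
  [8→8.5]: (0.29+0.23)/2 × 0.5 = 0.13
  Sum = 24.06875 µg/mL·h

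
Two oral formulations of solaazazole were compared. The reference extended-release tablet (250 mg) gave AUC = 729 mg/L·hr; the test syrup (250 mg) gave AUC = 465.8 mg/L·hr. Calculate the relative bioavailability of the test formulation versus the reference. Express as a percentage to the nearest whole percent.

F_rel = (AUC_test/D_test) / (AUC_ref/D_ref)
      = (465.8/250) / (729/250)
      = 1.8632 / 2.916 = 0.6390 = 63.90%

F_rel = 64%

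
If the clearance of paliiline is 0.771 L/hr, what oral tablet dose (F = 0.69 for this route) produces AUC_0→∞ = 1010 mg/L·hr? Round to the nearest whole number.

Dose = 1129 mg

Dose = CL × AUC_0→∞ / F
     = 0.771 × 1010 / 0.69 = 1128.57 mg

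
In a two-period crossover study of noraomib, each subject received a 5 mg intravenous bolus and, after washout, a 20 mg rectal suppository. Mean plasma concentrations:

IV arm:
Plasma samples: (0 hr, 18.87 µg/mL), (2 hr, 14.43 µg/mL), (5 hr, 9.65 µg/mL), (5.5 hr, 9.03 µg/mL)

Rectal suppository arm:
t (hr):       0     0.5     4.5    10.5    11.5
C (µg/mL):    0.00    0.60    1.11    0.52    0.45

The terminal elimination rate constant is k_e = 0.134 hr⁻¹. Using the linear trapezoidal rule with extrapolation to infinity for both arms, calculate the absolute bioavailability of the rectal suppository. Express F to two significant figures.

Trapezoidal AUC_0→5.5 (IV):
  [0→2]: (18.87+14.43)/2 × 2 = 33.3
  [2→5]: (14.43+9.65)/2 × 3 = 36.12
  [5→5.5]: (9.65+9.03)/2 × 0.5 = 4.67
  Sum = 74.09 µg/mL·hr
IV tail: 9.03/0.134 = 67.388; AUC_iv,0→∞ = 74.09 + 67.388 = 141.478 µg/mL·hr
Trapezoidal AUC_0→11.5 (rectal suppository):
  [0→0.5]: (0.00+0.60)/2 × 0.5 = 0.15
  [0.5→4.5]: (0.60+1.11)/2 × 4 = 3.42
  [4.5→10.5]: (1.11+0.52)/2 × 6 = 4.89
  [10.5→11.5]: (0.52+0.45)/2 × 1 = 0.485
  Sum = 8.945 µg/mL·hr
rectal suppository tail: 0.45/0.134 = 3.358; AUC_ev,0→∞ = 8.945 + 3.358 = 12.303 µg/mL·hr
F = (AUC_ev/D_ev)/(AUC_iv/D_iv) = (12.303/20)/(141.478/5) = 0.61515/28.2956 = 0.0217

F = 0.022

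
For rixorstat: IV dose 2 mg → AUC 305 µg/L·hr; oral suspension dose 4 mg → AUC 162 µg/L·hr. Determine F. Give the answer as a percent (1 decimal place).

F = 26.6%

F = (AUC_ev / D_ev) / (AUC_iv / D_iv)
  = (162/4) / (305/2)
  = 40.5 / 152.5 = 0.2656
  = 26.56%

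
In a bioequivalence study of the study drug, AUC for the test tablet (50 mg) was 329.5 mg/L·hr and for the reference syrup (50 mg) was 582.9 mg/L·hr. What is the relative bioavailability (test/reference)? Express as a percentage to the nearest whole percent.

F_rel = (AUC_test/D_test) / (AUC_ref/D_ref)
      = (329.5/50) / (582.9/50)
      = 6.59 / 11.658 = 0.5653 = 56.53%

F_rel = 57%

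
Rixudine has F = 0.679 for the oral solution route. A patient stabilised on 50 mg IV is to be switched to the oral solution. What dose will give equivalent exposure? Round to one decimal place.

For equal systemic exposure: F × D_ev = D_iv
D_ev = D_iv / F = 50 / 0.679 = 73.6377 mg

D_oral = 73.6 mg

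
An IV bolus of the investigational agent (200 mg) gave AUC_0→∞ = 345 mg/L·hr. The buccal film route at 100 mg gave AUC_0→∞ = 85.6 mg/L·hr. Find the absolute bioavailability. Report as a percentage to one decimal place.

F = 49.6%

F = (AUC_ev / D_ev) / (AUC_iv / D_iv)
  = (85.6/100) / (345/200)
  = 0.856 / 1.725 = 0.4962
  = 49.62%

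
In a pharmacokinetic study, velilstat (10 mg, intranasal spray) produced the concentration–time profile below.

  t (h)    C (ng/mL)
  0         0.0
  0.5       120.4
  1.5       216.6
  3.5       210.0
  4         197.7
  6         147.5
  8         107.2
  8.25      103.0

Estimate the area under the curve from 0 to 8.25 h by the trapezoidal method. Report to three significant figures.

Trapezoidal AUC_0→8.25:
  [0→0.5]: (0.0+120.4)/2 × 0.5 = 30.1
  [0.5→1.5]: (120.4+216.6)/2 × 1 = 168.5
  [1.5→3.5]: (216.6+210.0)/2 × 2 = 426.6
  [3.5→4]: (210.0+197.7)/2 × 0.5 = 101.925
  [4→6]: (197.7+147.5)/2 × 2 = 345.2
  [6→8]: (147.5+107.2)/2 × 2 = 254.7
  [8→8.25]: (107.2+103.0)/2 × 0.25 = 26.275
  Sum = 1353.3 ng/mL·h

AUC = 1350 ng/mL·h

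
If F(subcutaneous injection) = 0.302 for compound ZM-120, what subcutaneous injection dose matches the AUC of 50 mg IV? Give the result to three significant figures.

For equal systemic exposure: F × D_ev = D_iv
D_ev = D_iv / F = 50 / 0.302 = 165.563 mg

D_subcutaneous = 166 mg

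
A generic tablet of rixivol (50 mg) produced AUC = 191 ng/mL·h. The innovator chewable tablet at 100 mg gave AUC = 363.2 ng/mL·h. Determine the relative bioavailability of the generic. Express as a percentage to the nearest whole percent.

F_rel = (AUC_test/D_test) / (AUC_ref/D_ref)
      = (191/50) / (363.2/100)
      = 3.82 / 3.632 = 1.0518 = 105.18%

F_rel = 105%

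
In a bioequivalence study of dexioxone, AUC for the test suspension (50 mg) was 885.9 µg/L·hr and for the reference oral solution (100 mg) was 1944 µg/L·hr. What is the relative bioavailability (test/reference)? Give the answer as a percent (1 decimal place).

F_rel = 91.1%

F_rel = (AUC_test/D_test) / (AUC_ref/D_ref)
      = (885.9/50) / (1944/100)
      = 17.718 / 19.44 = 0.9114 = 91.14%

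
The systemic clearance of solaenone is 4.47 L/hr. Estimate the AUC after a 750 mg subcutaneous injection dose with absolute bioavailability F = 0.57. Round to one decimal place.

AUC_0→∞ = F × Dose / CL
        = 0.57 × 750 / 4.47 = 95.6376 mg/L·hr

AUC = 95.6 mg/L·hr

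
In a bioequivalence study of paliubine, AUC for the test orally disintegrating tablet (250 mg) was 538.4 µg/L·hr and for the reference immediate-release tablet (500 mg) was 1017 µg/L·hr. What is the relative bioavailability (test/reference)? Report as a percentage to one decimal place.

F_rel = 105.9%

F_rel = (AUC_test/D_test) / (AUC_ref/D_ref)
      = (538.4/250) / (1017/500)
      = 2.1536 / 2.034 = 1.0588 = 105.88%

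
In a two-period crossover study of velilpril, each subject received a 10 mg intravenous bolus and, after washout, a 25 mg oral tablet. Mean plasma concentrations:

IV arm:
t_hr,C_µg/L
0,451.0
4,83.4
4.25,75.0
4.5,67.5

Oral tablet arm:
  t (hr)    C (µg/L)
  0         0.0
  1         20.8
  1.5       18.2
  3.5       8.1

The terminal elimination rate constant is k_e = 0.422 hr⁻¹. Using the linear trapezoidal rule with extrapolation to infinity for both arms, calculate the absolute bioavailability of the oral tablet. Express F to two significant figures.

F = 0.021

Trapezoidal AUC_0→4.5 (IV):
  [0→4]: (451.0+83.4)/2 × 4 = 1068.8
  [4→4.25]: (83.4+75.0)/2 × 0.25 = 19.8
  [4.25→4.5]: (75.0+67.5)/2 × 0.25 = 17.8125
  Sum = 1106.4125 µg/L·hr
IV tail: 67.5/0.422 = 159.953; AUC_iv,0→∞ = 1106.4125 + 159.953 = 1266.3655 µg/L·hr
Trapezoidal AUC_0→3.5 (oral tablet):
  [0→1]: (0.0+20.8)/2 × 1 = 10.4
  [1→1.5]: (20.8+18.2)/2 × 0.5 = 9.75
  [1.5→3.5]: (18.2+8.1)/2 × 2 = 26.3
  Sum = 46.45 µg/L·hr
oral tablet tail: 8.1/0.422 = 19.194; AUC_ev,0→∞ = 46.45 + 19.194 = 65.644 µg/L·hr
F = (AUC_ev/D_ev)/(AUC_iv/D_iv) = (65.644/25)/(1266.3655/10) = 2.62576/126.63655 = 0.0207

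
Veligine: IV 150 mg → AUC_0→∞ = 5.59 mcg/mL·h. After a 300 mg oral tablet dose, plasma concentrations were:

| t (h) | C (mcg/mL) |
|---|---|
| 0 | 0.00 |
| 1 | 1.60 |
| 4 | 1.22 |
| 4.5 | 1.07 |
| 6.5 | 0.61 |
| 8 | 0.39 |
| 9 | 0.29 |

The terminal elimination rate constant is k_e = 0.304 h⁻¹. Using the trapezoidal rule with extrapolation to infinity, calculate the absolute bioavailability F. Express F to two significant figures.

Trapezoidal AUC_0→9 (oral tablet):
  [0→1]: (0.00+1.60)/2 × 1 = 0.8
  [1→4]: (1.60+1.22)/2 × 3 = 4.23
  [4→4.5]: (1.22+1.07)/2 × 0.5 = 0.5725
  [4.5→6.5]: (1.07+0.61)/2 × 2 = 1.68
  [6.5→8]: (0.61+0.39)/2 × 1.5 = 0.75
  [8→9]: (0.39+0.29)/2 × 1 = 0.34
  Sum = 8.3725 mcg/mL·h
Tail: C_last/k_e = 0.29/0.304 = 0.954
AUC_0→∞ (oral tablet) = 8.3725 + 0.954 = 9.3265 mcg/mL·h
F = (AUC_ev/D_ev)/(AUC_iv/D_iv) = (9.3265/300)/(5.59/150) = 0.0310883/0.0372667 = 0.8342

F = 0.83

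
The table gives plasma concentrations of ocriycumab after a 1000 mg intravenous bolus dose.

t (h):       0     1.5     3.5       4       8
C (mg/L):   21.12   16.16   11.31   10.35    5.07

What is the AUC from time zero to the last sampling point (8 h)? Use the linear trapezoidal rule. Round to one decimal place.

Trapezoidal AUC_0→8:
  [0→1.5]: (21.12+16.16)/2 × 1.5 = 27.96
  [1.5→3.5]: (16.16+11.31)/2 × 2 = 27.47
  [3.5→4]: (11.31+10.35)/2 × 0.5 = 5.415
  [4→8]: (10.35+5.07)/2 × 4 = 30.84
  Sum = 91.685 mg/L·h

AUC = 91.7 mg/L·h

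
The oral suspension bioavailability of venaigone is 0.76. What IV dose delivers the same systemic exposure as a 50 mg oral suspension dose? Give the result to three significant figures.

Systemic exposure from an extravascular dose = F × D_ev, so the equivalent IV dose is F × D_ev.
D_iv = F × D_ev = 0.76 × 50 = 38 mg

D_iv = 38.0 mg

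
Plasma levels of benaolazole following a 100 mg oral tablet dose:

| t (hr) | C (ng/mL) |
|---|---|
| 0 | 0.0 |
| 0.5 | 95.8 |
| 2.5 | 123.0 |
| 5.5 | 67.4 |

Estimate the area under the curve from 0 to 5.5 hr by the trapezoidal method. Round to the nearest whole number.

AUC = 528 ng/mL·hr

Trapezoidal AUC_0→5.5:
  [0→0.5]: (0.0+95.8)/2 × 0.5 = 23.95
  [0.5→2.5]: (95.8+123.0)/2 × 2 = 218.8
  [2.5→5.5]: (123.0+67.4)/2 × 3 = 285.6
  Sum = 528.35 ng/mL·hr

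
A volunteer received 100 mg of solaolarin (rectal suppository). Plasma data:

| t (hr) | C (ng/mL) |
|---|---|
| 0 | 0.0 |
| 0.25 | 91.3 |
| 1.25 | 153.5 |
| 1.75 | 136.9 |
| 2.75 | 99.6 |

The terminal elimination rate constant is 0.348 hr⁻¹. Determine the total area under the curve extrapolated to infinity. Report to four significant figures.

Trapezoidal AUC_0→2.75:
  [0→0.25]: (0.0+91.3)/2 × 0.25 = 11.4125
  [0.25→1.25]: (91.3+153.5)/2 × 1 = 122.4
  [1.25→1.75]: (153.5+136.9)/2 × 0.5 = 72.6
  [1.75→2.75]: (136.9+99.6)/2 × 1 = 118.25
  Sum = 324.6625 ng/mL·hr
Extrapolated tail: C_last / k_e = 99.6 / 0.348 = 286.207
AUC_0→∞ = 324.6625 + 286.207 = 610.8695 ng/mL·hr

AUC = 610.9 ng/mL·hr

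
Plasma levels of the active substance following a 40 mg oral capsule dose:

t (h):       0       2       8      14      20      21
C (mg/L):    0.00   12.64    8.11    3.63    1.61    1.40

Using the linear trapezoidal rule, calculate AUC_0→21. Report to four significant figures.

AUC = 127.3 mg/L·h

Trapezoidal AUC_0→21:
  [0→2]: (0.00+12.64)/2 × 2 = 12.64
  [2→8]: (12.64+8.11)/2 × 6 = 62.25
  [8→14]: (8.11+3.63)/2 × 6 = 35.22
  [14→20]: (3.63+1.61)/2 × 6 = 15.72
  [20→21]: (1.61+1.40)/2 × 1 = 1.505
  Sum = 127.335 mg/L·h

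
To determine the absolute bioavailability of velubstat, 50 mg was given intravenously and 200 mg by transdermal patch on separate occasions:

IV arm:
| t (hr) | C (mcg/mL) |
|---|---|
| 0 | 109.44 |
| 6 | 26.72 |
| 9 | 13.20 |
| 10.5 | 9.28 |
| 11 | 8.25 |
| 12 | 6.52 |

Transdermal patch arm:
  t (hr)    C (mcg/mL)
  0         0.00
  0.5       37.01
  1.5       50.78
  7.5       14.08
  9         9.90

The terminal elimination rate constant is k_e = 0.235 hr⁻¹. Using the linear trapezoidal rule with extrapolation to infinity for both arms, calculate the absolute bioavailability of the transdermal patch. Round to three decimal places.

F = 0.147

Trapezoidal AUC_0→12 (IV):
  [0→6]: (109.44+26.72)/2 × 6 = 408.48
  [6→9]: (26.72+13.20)/2 × 3 = 59.88
  [9→10.5]: (13.20+9.28)/2 × 1.5 = 16.86
  [10.5→11]: (9.28+8.25)/2 × 0.5 = 4.3825
  [11→12]: (8.25+6.52)/2 × 1 = 7.385
  Sum = 496.9875 mcg/mL·hr
IV tail: 6.52/0.235 = 27.745; AUC_iv,0→∞ = 496.9875 + 27.745 = 524.7325 mcg/mL·hr
Trapezoidal AUC_0→9 (transdermal patch):
  [0→0.5]: (0.00+37.01)/2 × 0.5 = 9.2525
  [0.5→1.5]: (37.01+50.78)/2 × 1 = 43.895
  [1.5→7.5]: (50.78+14.08)/2 × 6 = 194.58
  [7.5→9]: (14.08+9.90)/2 × 1.5 = 17.985
  Sum = 265.7125 mcg/mL·hr
transdermal patch tail: 9.90/0.235 = 42.128; AUC_ev,0→∞ = 265.7125 + 42.128 = 307.8405 mcg/mL·hr
F = (AUC_ev/D_ev)/(AUC_iv/D_iv) = (307.8405/200)/(524.7325/50) = 1.5392025/10.49465 = 0.1467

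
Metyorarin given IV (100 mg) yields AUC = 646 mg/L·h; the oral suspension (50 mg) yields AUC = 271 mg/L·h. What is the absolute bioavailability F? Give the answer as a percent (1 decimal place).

F = (AUC_ev / D_ev) / (AUC_iv / D_iv)
  = (271/50) / (646/100)
  = 5.42 / 6.46 = 0.8390
  = 83.90%

F = 83.9%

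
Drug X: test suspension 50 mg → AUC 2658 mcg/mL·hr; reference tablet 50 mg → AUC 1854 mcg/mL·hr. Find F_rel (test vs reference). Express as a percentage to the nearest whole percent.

F_rel = (AUC_test/D_test) / (AUC_ref/D_ref)
      = (2658/50) / (1854/50)
      = 53.16 / 37.08 = 1.4337 = 143.37%

F_rel = 143%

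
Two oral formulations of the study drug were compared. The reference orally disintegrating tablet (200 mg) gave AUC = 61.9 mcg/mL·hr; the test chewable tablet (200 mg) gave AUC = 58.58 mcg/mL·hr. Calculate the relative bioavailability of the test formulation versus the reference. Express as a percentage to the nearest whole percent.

F_rel = 95%

F_rel = (AUC_test/D_test) / (AUC_ref/D_ref)
      = (58.58/200) / (61.9/200)
      = 0.2929 / 0.3095 = 0.9464 = 94.64%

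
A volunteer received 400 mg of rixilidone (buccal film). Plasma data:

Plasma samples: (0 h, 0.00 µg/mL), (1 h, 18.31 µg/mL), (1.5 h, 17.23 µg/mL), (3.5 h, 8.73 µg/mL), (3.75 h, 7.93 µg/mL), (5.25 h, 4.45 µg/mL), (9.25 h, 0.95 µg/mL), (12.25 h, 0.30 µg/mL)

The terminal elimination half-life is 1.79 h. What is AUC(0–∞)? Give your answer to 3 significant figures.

Trapezoidal AUC_0→12.25:
  [0→1]: (0.00+18.31)/2 × 1 = 9.155
  [1→1.5]: (18.31+17.23)/2 × 0.5 = 8.885
  [1.5→3.5]: (17.23+8.73)/2 × 2 = 25.96
  [3.5→3.75]: (8.73+7.93)/2 × 0.25 = 2.0825
  [3.75→5.25]: (7.93+4.45)/2 × 1.5 = 9.285
  [5.25→9.25]: (4.45+0.95)/2 × 4 = 10.8
  [9.25→12.25]: (0.95+0.30)/2 × 3 = 1.875
  Sum = 68.0425 µg/mL·h
k_e = ln2 / t½ = 0.693147 / 1.79 = 0.3872 h^-1
Extrapolated tail: C_last / k_e = 0.30 / 0.3872 = 0.775
AUC_0→∞ = 68.0425 + 0.775 = 68.8175 µg/mL·h

AUC = 68.8 µg/mL·h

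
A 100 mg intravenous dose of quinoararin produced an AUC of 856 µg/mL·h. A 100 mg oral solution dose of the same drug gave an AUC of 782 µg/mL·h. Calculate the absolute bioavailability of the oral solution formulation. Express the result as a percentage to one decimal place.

F = 91.4%

F = (AUC_ev / D_ev) / (AUC_iv / D_iv)
  = (782/100) / (856/100)
  = 7.82 / 8.56 = 0.9136
  = 91.36%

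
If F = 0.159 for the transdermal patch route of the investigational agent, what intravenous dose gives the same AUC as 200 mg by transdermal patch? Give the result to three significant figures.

Systemic exposure from an extravascular dose = F × D_ev, so the equivalent IV dose is F × D_ev.
D_iv = F × D_ev = 0.159 × 200 = 31.8 mg

D_iv = 31.8 mg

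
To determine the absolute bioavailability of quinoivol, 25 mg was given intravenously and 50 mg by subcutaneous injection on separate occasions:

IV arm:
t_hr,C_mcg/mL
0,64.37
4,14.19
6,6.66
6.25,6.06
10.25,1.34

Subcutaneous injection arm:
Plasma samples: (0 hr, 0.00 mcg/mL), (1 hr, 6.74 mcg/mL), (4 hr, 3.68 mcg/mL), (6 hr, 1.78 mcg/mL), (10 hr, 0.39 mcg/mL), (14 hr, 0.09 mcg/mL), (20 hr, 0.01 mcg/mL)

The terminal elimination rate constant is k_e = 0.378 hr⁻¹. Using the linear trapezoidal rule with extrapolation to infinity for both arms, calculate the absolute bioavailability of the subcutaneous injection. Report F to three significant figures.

Trapezoidal AUC_0→10.25 (IV):
  [0→4]: (64.37+14.19)/2 × 4 = 157.12
  [4→6]: (14.19+6.66)/2 × 2 = 20.85
  [6→6.25]: (6.66+6.06)/2 × 0.25 = 1.59
  [6.25→10.25]: (6.06+1.34)/2 × 4 = 14.8
  Sum = 194.36 mcg/mL·hr
IV tail: 1.34/0.378 = 3.545; AUC_iv,0→∞ = 194.36 + 3.545 = 197.905 mcg/mL·hr
Trapezoidal AUC_0→20 (subcutaneous injection):
  [0→1]: (0.00+6.74)/2 × 1 = 3.37
  [1→4]: (6.74+3.68)/2 × 3 = 15.63
  [4→6]: (3.68+1.78)/2 × 2 = 5.46
  [6→10]: (1.78+0.39)/2 × 4 = 4.34
  [10→14]: (0.39+0.09)/2 × 4 = 0.96
  [14→20]: (0.09+0.01)/2 × 6 = 0.3
  Sum = 30.06 mcg/mL·hr
subcutaneous injection tail: 0.01/0.378 = 0.026; AUC_ev,0→∞ = 30.06 + 0.026 = 30.086 mcg/mL·hr
F = (AUC_ev/D_ev)/(AUC_iv/D_iv) = (30.086/50)/(197.905/25) = 0.60172/7.9162 = 0.0760

F = 0.0760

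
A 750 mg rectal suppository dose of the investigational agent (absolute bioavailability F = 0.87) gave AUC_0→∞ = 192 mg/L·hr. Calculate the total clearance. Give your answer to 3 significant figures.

CL = F × Dose / AUC_0→∞
   = 0.87 × 750 / 192 = 3.3984375 L/hr

CL = 3.40 L/hr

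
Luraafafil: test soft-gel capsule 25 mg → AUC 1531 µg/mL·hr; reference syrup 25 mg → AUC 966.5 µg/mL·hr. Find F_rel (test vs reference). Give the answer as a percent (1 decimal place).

F_rel = (AUC_test/D_test) / (AUC_ref/D_ref)
      = (1531/25) / (966.5/25)
      = 61.24 / 38.66 = 1.5841 = 158.41%

F_rel = 158.4%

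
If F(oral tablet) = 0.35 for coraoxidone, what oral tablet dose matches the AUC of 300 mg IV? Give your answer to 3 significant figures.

For equal systemic exposure: F × D_ev = D_iv
D_ev = D_iv / F = 300 / 0.35 = 857.143 mg

D_oral = 857 mg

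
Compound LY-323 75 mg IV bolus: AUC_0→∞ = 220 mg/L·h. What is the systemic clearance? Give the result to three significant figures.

CL = 0.341 L/h

CL = Dose_iv / AUC_0→∞
   = 75 / 220 = 0.340909 L/h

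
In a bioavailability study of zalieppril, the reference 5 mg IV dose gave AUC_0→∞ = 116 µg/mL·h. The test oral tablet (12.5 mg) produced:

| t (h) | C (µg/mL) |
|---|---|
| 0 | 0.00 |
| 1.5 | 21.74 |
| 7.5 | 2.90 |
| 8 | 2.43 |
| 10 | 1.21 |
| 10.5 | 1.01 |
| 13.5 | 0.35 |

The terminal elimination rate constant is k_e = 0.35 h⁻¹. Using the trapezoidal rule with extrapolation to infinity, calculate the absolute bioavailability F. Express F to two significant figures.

F = 0.34

Trapezoidal AUC_0→13.5 (oral tablet):
  [0→1.5]: (0.00+21.74)/2 × 1.5 = 16.305
  [1.5→7.5]: (21.74+2.90)/2 × 6 = 73.92
  [7.5→8]: (2.90+2.43)/2 × 0.5 = 1.3325
  [8→10]: (2.43+1.21)/2 × 2 = 3.64
  [10→10.5]: (1.21+1.01)/2 × 0.5 = 0.555
  [10.5→13.5]: (1.01+0.35)/2 × 3 = 2.04
  Sum = 97.7925 µg/mL·h
Tail: C_last/k_e = 0.35/0.35 = 1.000
AUC_0→∞ (oral tablet) = 97.7925 + 1.000 = 98.7925 µg/mL·h
F = (AUC_ev/D_ev)/(AUC_iv/D_iv) = (98.7925/12.5)/(116/5) = 7.9034/23.2 = 0.3407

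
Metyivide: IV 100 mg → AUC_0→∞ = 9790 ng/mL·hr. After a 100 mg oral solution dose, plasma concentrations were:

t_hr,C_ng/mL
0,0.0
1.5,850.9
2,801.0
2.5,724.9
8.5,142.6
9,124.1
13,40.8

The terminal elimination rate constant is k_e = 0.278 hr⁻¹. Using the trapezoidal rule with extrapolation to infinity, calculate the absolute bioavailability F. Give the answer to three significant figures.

Trapezoidal AUC_0→13 (oral solution):
  [0→1.5]: (0.0+850.9)/2 × 1.5 = 638.175
  [1.5→2]: (850.9+801.0)/2 × 0.5 = 412.975
  [2→2.5]: (801.0+724.9)/2 × 0.5 = 381.475
  [2.5→8.5]: (724.9+142.6)/2 × 6 = 2602.5
  [8.5→9]: (142.6+124.1)/2 × 0.5 = 66.675
  [9→13]: (124.1+40.8)/2 × 4 = 329.8
  Sum = 4431.6 ng/mL·hr
Tail: C_last/k_e = 40.8/0.278 = 146.763
AUC_0→∞ (oral solution) = 4431.6 + 146.763 = 4578.363 ng/mL·hr
F = (AUC_ev/D_ev)/(AUC_iv/D_iv) = (4578.363/100)/(9790/100) = 45.78363/97.9 = 0.4677

F = 0.468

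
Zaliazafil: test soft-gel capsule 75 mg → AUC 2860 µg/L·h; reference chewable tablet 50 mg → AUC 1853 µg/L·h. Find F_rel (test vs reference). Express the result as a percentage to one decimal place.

F_rel = 102.9%

F_rel = (AUC_test/D_test) / (AUC_ref/D_ref)
      = (2860/75) / (1853/50)
      = 38.1333 / 37.06 = 1.0290 = 102.90%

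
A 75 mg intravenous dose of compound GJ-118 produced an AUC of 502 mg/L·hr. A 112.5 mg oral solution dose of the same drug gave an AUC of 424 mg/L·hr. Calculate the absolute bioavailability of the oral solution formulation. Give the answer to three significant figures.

F = (AUC_ev / D_ev) / (AUC_iv / D_iv)
  = (424/112.5) / (502/75)
  = 3.76889 / 6.69333 = 0.5631

F = 0.563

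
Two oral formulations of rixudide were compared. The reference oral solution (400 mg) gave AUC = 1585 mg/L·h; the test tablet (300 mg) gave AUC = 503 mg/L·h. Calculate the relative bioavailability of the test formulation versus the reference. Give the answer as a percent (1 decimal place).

F_rel = 42.3%

F_rel = (AUC_test/D_test) / (AUC_ref/D_ref)
      = (503/300) / (1585/400)
      = 1.67667 / 3.9625 = 0.4231 = 42.31%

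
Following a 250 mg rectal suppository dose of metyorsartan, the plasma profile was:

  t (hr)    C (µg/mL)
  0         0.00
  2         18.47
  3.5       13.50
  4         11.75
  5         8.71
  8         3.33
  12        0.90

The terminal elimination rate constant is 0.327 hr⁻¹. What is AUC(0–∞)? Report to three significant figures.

Trapezoidal AUC_0→12:
  [0→2]: (0.00+18.47)/2 × 2 = 18.47
  [2→3.5]: (18.47+13.50)/2 × 1.5 = 23.9775
  [3.5→4]: (13.50+11.75)/2 × 0.5 = 6.3125
  [4→5]: (11.75+8.71)/2 × 1 = 10.23
  [5→8]: (8.71+3.33)/2 × 3 = 18.06
  [8→12]: (3.33+0.90)/2 × 4 = 8.46
  Sum = 85.51 µg/mL·hr
Extrapolated tail: C_last / k_e = 0.90 / 0.327 = 2.752
AUC_0→∞ = 85.51 + 2.752 = 88.262 µg/mL·hr

AUC = 88.3 µg/mL·hr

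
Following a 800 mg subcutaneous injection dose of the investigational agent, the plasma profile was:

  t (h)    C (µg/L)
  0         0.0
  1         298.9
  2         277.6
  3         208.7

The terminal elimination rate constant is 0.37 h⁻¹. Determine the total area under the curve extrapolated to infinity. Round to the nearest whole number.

AUC = 1245 µg/L·h

Trapezoidal AUC_0→3:
  [0→1]: (0.0+298.9)/2 × 1 = 149.45
  [1→2]: (298.9+277.6)/2 × 1 = 288.25
  [2→3]: (277.6+208.7)/2 × 1 = 243.15
  Sum = 680.85 µg/L·h
Extrapolated tail: C_last / k_e = 208.7 / 0.37 = 564.054
AUC_0→∞ = 680.85 + 564.054 = 1244.904 µg/L·h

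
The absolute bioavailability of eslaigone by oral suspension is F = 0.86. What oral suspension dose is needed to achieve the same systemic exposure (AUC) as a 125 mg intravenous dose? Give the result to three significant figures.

For equal systemic exposure: F × D_ev = D_iv
D_ev = D_iv / F = 125 / 0.86 = 145.349 mg

D_oral = 145 mg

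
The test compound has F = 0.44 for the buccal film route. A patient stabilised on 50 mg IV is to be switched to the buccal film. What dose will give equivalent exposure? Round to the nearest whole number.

For equal systemic exposure: F × D_ev = D_iv
D_ev = D_iv / F = 50 / 0.44 = 113.636 mg

D_buccal = 114 mg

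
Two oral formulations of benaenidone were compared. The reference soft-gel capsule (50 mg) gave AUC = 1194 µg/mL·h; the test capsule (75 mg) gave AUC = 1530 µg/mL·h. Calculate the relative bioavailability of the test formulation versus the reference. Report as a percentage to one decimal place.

F_rel = 85.4%

F_rel = (AUC_test/D_test) / (AUC_ref/D_ref)
      = (1530/75) / (1194/50)
      = 20.4 / 23.88 = 0.8543 = 85.43%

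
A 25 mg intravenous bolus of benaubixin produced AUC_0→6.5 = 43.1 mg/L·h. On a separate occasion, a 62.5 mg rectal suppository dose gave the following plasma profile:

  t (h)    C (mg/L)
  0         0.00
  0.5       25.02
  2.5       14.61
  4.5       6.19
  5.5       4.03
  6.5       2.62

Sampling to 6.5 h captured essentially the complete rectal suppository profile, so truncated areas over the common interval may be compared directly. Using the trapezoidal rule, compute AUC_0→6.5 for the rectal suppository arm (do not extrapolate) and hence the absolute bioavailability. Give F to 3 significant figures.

Trapezoidal AUC_0→6.5 (rectal suppository):
  [0→0.5]: (0.00+25.02)/2 × 0.5 = 6.255
  [0.5→2.5]: (25.02+14.61)/2 × 2 = 39.63
  [2.5→4.5]: (14.61+6.19)/2 × 2 = 20.8
  [4.5→5.5]: (6.19+4.03)/2 × 1 = 5.11
  [5.5→6.5]: (4.03+2.62)/2 × 1 = 3.325
  Sum = 75.12 mg/L·h
F = (AUC_ev/D_ev)/(AUC_iv/D_iv) = (75.12/62.5)/(43.1/25) = 1.20192/1.724 = 0.6972

F = 0.697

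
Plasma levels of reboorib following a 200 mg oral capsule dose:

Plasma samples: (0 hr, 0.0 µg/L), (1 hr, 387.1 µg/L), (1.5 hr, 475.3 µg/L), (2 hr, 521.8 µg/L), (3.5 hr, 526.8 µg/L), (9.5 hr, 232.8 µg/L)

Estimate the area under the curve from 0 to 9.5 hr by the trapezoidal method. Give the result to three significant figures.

Trapezoidal AUC_0→9.5:
  [0→1]: (0.0+387.1)/2 × 1 = 193.55
  [1→1.5]: (387.1+475.3)/2 × 0.5 = 215.6
  [1.5→2]: (475.3+521.8)/2 × 0.5 = 249.275
  [2→3.5]: (521.8+526.8)/2 × 1.5 = 786.45
  [3.5→9.5]: (526.8+232.8)/2 × 6 = 2278.8
  Sum = 3723.675 µg/L·hr

AUC = 3720 µg/L·hr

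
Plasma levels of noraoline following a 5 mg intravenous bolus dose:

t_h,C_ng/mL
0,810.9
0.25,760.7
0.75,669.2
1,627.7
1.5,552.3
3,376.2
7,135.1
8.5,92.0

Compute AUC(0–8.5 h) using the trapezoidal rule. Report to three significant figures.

Trapezoidal AUC_0→8.5:
  [0→0.25]: (810.9+760.7)/2 × 0.25 = 196.45
  [0.25→0.75]: (760.7+669.2)/2 × 0.5 = 357.475
  [0.75→1]: (669.2+627.7)/2 × 0.25 = 162.1125
  [1→1.5]: (627.7+552.3)/2 × 0.5 = 295.0
  [1.5→3]: (552.3+376.2)/2 × 1.5 = 696.375
  [3→7]: (376.2+135.1)/2 × 4 = 1022.6
  [7→8.5]: (135.1+92.0)/2 × 1.5 = 170.325
  Sum = 2900.3375 ng/mL·h

AUC = 2900 ng/mL·h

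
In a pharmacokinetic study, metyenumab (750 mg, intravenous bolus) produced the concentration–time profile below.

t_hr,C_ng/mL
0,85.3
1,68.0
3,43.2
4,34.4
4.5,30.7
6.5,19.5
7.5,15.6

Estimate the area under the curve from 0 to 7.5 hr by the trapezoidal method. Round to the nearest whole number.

Trapezoidal AUC_0→7.5:
  [0→1]: (85.3+68.0)/2 × 1 = 76.65
  [1→3]: (68.0+43.2)/2 × 2 = 111.2
  [3→4]: (43.2+34.4)/2 × 1 = 38.8
  [4→4.5]: (34.4+30.7)/2 × 0.5 = 16.275
  [4.5→6.5]: (30.7+19.5)/2 × 2 = 50.2
  [6.5→7.5]: (19.5+15.6)/2 × 1 = 17.55
  Sum = 310.675 ng/mL·hr

AUC = 311 ng/mL·hr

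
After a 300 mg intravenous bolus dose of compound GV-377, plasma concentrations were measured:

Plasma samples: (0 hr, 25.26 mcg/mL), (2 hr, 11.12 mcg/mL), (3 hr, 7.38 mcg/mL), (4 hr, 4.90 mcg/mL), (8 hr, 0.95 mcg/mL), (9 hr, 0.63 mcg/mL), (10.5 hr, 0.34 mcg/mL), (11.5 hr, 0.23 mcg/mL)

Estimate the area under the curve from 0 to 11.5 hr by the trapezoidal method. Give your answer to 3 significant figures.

AUC = 65.3 mcg/mL·hr

Trapezoidal AUC_0→11.5:
  [0→2]: (25.26+11.12)/2 × 2 = 36.38
  [2→3]: (11.12+7.38)/2 × 1 = 9.25
  [3→4]: (7.38+4.90)/2 × 1 = 6.14
  [4→8]: (4.90+0.95)/2 × 4 = 11.7
  [8→9]: (0.95+0.63)/2 × 1 = 0.79
  [9→10.5]: (0.63+0.34)/2 × 1.5 = 0.7275
  [10.5→11.5]: (0.34+0.23)/2 × 1 = 0.285
  Sum = 65.2725 mcg/mL·hr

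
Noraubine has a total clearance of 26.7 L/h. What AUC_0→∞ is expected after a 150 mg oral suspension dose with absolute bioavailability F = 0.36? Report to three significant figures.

AUC = 2.02 mg/L·h

AUC_0→∞ = F × Dose / CL
        = 0.36 × 150 / 26.7 = 2.02247 mg/L·h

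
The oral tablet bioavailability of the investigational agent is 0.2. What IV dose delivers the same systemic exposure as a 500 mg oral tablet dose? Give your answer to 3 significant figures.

D_iv = 100 mg

Systemic exposure from an extravascular dose = F × D_ev, so the equivalent IV dose is F × D_ev.
D_iv = F × D_ev = 0.2 × 500 = 100 mg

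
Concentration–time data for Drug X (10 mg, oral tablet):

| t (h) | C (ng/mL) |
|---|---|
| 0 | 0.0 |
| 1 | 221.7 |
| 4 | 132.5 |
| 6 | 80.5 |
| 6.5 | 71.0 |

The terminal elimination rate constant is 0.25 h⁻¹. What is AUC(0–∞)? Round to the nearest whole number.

Trapezoidal AUC_0→6.5:
  [0→1]: (0.0+221.7)/2 × 1 = 110.85
  [1→4]: (221.7+132.5)/2 × 3 = 531.3
  [4→6]: (132.5+80.5)/2 × 2 = 213.0
  [6→6.5]: (80.5+71.0)/2 × 0.5 = 37.875
  Sum = 893.025 ng/mL·h
Extrapolated tail: C_last / k_e = 71.0 / 0.25 = 284.000
AUC_0→∞ = 893.025 + 284.000 = 1177.025 ng/mL·h

AUC = 1177 ng/mL·h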